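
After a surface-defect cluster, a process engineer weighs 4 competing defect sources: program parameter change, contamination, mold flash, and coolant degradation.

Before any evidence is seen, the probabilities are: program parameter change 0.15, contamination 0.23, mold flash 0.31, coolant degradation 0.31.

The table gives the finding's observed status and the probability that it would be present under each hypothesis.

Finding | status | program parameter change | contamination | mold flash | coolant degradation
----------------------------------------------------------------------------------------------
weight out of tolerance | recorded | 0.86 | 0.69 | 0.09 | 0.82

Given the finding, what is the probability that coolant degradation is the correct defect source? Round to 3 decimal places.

0.446

Multiply each prior by the likelihood of the finding:
  program parameter change: 0.15 × 0.86 = 0.129
  contamination: 0.23 × 0.69 = 0.1587
  mold flash: 0.31 × 0.09 = 0.0279
  coolant degradation: 0.31 × 0.82 = 0.2542
Normalizing constant Z = 0.129 + 0.1587 + 0.0279 + 0.2542 = 0.5698.
P(coolant degradation | evidence) = 0.2542 / 0.5698 ≈ 0.446.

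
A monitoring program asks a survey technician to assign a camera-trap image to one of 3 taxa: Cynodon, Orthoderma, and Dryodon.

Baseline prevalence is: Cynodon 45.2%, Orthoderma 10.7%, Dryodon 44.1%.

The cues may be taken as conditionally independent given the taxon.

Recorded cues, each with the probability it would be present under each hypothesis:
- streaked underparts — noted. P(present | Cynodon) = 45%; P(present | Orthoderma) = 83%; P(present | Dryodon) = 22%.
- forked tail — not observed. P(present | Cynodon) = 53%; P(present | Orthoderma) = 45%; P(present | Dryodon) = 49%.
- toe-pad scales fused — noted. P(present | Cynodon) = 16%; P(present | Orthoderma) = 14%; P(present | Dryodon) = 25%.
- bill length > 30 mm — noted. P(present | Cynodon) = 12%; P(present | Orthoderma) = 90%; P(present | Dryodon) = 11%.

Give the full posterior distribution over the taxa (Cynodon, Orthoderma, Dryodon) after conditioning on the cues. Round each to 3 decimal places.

0.196, 0.658, 0.146

For each hypothesis, the unnormalized posterior weight is prior × product of the cue likelihoods (using 1 − P(present | H) for each absent cue):
  Cynodon: 0.452 × 0.45 × (1 − 0.53) × 0.16 × 0.12 = 0.0018355
  Orthoderma: 0.107 × 0.83 × (1 − 0.45) × 0.14 × 0.90 = 0.0061545
  Dryodon: 0.441 × 0.22 × (1 − 0.49) × 0.25 × 0.11 = 0.0013607
Normalizing constant Z = 0.0018355 + 0.0061545 + 0.0013607 = 0.0093507.
P(Cynodon | evidence) = 0.0018355 / 0.0093507 ≈ 0.196
P(Orthoderma | evidence) = 0.0061545 / 0.0093507 ≈ 0.658
P(Dryodon | evidence) = 0.0013607 / 0.0093507 ≈ 0.146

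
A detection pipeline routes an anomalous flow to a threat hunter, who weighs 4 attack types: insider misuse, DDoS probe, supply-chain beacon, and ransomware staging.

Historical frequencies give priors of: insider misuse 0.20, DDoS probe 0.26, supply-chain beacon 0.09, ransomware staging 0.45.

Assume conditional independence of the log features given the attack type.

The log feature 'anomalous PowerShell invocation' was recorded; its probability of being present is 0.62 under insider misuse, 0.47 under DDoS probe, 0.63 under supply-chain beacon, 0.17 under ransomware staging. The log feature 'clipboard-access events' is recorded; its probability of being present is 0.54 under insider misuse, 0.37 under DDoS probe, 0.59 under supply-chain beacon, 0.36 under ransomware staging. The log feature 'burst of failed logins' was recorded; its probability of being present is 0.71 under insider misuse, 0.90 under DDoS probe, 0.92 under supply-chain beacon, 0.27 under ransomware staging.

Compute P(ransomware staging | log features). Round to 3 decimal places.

0.059

Multiply each prior by the joint likelihood of the log feature pattern:
  insider misuse: 0.20 × 0.62 × 0.54 × 0.71 = 0.047542
  DDoS probe: 0.26 × 0.47 × 0.37 × 0.90 = 0.040693
  supply-chain beacon: 0.09 × 0.63 × 0.59 × 0.92 = 0.030777
  ransomware staging: 0.45 × 0.17 × 0.36 × 0.27 = 0.0074358
The unnormalized weights sum to 0.12645.
P(ransomware staging | evidence) = 0.0074358 / 0.12645 ≈ 0.059.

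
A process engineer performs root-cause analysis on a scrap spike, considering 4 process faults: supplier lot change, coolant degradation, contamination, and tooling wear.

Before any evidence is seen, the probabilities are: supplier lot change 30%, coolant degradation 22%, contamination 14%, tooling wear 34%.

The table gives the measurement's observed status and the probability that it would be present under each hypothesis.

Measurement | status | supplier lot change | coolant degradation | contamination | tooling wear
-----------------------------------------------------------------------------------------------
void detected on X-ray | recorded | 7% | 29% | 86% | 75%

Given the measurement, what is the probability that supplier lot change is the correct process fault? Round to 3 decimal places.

0.046

Multiply each prior by the likelihood of the measurement:
  supplier lot change: 0.30 × 0.07 = 0.021
  coolant degradation: 0.22 × 0.29 = 0.0638
  contamination: 0.14 × 0.86 = 0.1204
  tooling wear: 0.34 × 0.75 = 0.255
Normalizing constant Z = 0.021 + 0.0638 + 0.1204 + 0.255 = 0.4602.
P(supplier lot change | evidence) = 0.021 / 0.4602 ≈ 0.046.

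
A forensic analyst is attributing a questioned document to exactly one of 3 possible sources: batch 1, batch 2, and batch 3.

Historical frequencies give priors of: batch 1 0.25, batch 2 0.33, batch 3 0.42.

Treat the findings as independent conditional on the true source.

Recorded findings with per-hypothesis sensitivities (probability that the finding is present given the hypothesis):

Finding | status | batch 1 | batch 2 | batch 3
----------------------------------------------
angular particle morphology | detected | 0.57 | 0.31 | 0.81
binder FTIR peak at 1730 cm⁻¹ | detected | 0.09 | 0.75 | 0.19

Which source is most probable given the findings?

batch 2

For each hypothesis, the unnormalized posterior weight is prior × product of the finding likelihoods:
  batch 1: 0.25 × 0.57 × 0.09 = 0.012825
  batch 2: 0.33 × 0.31 × 0.75 = 0.076725
  batch 3: 0.42 × 0.81 × 0.19 = 0.064638
Marginal likelihood of the evidence = 0.15419.
P(batch 1 | evidence) ≈ 0.012825 / 0.15419 ≈ 0.083
P(batch 2 | evidence) ≈ 0.076725 / 0.15419 ≈ 0.498
P(batch 3 | evidence) ≈ 0.064638 / 0.15419 ≈ 0.419
The largest is 0.498, so batch 2 is most probable.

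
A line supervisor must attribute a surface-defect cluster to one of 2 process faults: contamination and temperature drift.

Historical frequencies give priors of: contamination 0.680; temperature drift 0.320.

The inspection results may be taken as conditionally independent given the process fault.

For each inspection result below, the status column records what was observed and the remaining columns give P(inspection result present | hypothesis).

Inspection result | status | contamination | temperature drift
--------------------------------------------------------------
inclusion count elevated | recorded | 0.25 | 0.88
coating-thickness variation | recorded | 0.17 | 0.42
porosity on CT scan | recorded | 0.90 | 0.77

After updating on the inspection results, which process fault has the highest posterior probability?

temperature drift

Multiply each prior by the joint likelihood of the inspection result pattern:
  contamination: 0.680 × 0.25 × 0.17 × 0.90 = 0.02601
  temperature drift: 0.320 × 0.88 × 0.42 × 0.77 = 0.091069
Marginal likelihood of the evidence = 0.11708.
P(contamination | evidence) ≈ 0.02601 / 0.11708 ≈ 0.222
P(temperature drift | evidence) ≈ 0.091069 / 0.11708 ≈ 0.778
The largest is 0.778, so temperature drift is most probable.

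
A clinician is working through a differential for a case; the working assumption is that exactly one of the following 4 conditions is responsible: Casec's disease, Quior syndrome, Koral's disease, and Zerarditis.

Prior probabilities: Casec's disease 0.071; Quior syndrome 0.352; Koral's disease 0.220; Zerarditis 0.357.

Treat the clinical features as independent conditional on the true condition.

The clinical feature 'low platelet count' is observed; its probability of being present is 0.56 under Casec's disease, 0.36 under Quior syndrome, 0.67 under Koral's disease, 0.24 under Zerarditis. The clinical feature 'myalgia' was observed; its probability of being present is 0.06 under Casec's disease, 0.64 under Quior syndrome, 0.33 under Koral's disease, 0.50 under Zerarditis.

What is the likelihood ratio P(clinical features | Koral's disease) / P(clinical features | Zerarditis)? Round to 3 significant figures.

1.84

Take the product of per-clinical feature likelihoods under each hypothesis, then divide.
  Koral's disease: 0.67 × 0.33 = 0.2211
  Zerarditis: 0.24 × 0.50 = 0.12
Bayes factor = 0.2211 / 0.12 ≈ 1.84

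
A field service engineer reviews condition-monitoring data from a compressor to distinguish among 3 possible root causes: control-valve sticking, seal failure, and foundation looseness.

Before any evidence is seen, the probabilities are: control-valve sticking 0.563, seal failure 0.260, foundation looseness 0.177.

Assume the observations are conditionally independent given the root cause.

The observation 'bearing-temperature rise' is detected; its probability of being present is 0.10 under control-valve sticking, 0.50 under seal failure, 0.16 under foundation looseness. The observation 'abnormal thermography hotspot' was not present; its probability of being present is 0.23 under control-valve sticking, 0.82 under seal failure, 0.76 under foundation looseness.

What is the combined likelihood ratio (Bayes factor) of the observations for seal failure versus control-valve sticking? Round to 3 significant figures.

Joint likelihood of the evidence pattern under each hypothesis (using 1 − P(present | H) for each absent observation):
  seal failure: 0.50 × (1 − 0.82) = 0.09
  control-valve sticking: 0.10 × (1 − 0.23) = 0.077
Bayes factor = 0.09 / 0.077 ≈ 1.17

1.17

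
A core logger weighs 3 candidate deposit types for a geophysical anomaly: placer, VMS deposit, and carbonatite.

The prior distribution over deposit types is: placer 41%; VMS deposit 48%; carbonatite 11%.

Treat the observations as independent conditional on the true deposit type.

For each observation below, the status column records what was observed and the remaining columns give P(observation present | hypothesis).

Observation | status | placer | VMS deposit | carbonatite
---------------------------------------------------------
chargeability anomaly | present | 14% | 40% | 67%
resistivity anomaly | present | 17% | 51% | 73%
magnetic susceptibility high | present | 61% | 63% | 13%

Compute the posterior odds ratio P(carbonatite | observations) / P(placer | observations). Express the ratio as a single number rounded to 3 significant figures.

1.18

Unnormalized posterior weight (prior times the observation likelihoods) for each of the two hypotheses:
  carbonatite: 0.11 × 0.67 × 0.73 × 0.13 = 0.0069941
  placer: 0.41 × 0.14 × 0.17 × 0.61 = 0.0059524
Odds(carbonatite : placer) = 0.0069941 / 0.0059524 ≈ 1.18.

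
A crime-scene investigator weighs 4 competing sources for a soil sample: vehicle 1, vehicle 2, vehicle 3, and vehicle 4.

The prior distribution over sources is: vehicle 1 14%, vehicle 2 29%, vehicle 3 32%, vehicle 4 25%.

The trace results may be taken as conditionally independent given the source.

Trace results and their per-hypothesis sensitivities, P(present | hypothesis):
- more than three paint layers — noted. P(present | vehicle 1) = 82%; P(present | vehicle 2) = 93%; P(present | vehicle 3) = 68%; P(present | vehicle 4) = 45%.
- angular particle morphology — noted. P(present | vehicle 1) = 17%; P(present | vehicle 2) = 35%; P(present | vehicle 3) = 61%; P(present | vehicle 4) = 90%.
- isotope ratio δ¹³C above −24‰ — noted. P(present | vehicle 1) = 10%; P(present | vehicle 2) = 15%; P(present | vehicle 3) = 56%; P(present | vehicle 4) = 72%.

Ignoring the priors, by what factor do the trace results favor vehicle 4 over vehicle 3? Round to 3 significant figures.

The Bayes factor is the ratio of the joint likelihoods of the trace result pattern under the two hypotheses.
  vehicle 4: 0.45 × 0.90 × 0.72 = 0.2916
  vehicle 3: 0.68 × 0.61 × 0.56 = 0.23229
Bayes factor = 0.2916 / 0.23229 ≈ 1.26

1.26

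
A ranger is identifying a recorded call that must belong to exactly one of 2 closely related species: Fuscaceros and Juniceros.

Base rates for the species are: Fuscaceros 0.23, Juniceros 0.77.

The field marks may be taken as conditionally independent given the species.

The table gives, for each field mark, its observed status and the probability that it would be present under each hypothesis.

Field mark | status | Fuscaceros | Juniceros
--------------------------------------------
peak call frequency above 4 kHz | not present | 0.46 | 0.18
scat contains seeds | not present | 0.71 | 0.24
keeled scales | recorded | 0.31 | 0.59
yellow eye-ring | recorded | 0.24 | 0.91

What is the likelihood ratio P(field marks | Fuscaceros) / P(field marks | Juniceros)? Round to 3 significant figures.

Take the product of per-field mark likelihoods under each hypothesis (using 1 − P(present | H) for each absent field mark), then divide.
  Fuscaceros: (1 − 0.46) × (1 − 0.71) × 0.31 × 0.24 = 0.011651
  Juniceros: (1 − 0.18) × (1 − 0.24) × 0.59 × 0.91 = 0.3346
Bayes factor = 0.011651 / 0.3346 ≈ 0.0348

0.0348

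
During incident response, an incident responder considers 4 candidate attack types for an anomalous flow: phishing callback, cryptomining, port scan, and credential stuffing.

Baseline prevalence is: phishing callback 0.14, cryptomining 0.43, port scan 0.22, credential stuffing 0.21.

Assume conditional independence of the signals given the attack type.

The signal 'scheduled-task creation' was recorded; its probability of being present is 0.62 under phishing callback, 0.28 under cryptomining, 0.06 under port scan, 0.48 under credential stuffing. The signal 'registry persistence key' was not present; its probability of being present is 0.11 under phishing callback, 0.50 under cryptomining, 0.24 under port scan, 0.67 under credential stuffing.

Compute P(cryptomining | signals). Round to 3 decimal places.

0.333

For each hypothesis, the unnormalized posterior weight is prior × product of the signal likelihoods (using 1 − P(present | H) for each absent signal):
  phishing callback: 0.14 × 0.62 × (1 − 0.11) = 0.077252
  cryptomining: 0.43 × 0.28 × (1 − 0.50) = 0.0602
  port scan: 0.22 × 0.06 × (1 − 0.24) = 0.010032
  credential stuffing: 0.21 × 0.48 × (1 − 0.67) = 0.033264
Normalizing constant Z = 0.077252 + 0.0602 + 0.010032 + 0.033264 = 0.18075.
P(cryptomining | evidence) = 0.0602 / 0.18075 ≈ 0.333.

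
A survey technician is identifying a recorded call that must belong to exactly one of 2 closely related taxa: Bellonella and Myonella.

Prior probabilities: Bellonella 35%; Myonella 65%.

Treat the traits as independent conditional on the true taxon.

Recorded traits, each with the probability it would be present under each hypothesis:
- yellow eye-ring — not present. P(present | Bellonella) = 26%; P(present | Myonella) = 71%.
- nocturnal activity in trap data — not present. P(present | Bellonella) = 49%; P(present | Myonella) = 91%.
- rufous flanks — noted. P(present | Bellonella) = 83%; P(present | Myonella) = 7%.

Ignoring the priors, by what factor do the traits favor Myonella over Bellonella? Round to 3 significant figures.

Take the product of per-trait likelihoods under each hypothesis (using 1 − P(present | H) for each absent trait), then divide.
  Myonella: (1 − 0.71) × (1 − 0.91) × 0.07 = 0.001827
  Bellonella: (1 − 0.26) × (1 − 0.49) × 0.83 = 0.31324
Bayes factor = 0.001827 / 0.31324 ≈ 0.00583

0.00583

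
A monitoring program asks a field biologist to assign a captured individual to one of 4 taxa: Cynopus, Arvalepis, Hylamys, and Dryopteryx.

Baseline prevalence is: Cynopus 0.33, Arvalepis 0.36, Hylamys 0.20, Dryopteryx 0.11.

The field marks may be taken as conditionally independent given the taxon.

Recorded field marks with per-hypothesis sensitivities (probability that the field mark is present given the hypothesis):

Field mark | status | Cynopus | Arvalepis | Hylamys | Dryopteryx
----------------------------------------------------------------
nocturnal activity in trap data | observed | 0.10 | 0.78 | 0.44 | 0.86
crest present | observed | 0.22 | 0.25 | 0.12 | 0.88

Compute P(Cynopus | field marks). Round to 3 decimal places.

0.042

Multiply each prior by the joint likelihood of the field mark pattern:
  Cynopus: 0.33 × 0.10 × 0.22 = 0.00726
  Arvalepis: 0.36 × 0.78 × 0.25 = 0.0702
  Hylamys: 0.20 × 0.44 × 0.12 = 0.01056
  Dryopteryx: 0.11 × 0.86 × 0.88 = 0.083248
Marginal likelihood of the evidence = 0.17127.
P(Cynopus | evidence) = 0.00726 / 0.17127 ≈ 0.042.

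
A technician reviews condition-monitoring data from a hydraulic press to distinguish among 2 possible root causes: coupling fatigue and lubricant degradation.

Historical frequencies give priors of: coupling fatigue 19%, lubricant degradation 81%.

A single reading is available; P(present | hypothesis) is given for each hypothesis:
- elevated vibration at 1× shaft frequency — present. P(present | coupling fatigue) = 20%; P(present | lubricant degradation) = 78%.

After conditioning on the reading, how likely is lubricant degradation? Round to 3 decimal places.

0.943

For each hypothesis, the unnormalized posterior weight is prior × likelihood:
  coupling fatigue: 0.19 × 0.20 = 0.038
  lubricant degradation: 0.81 × 0.78 = 0.6318
Marginal likelihood of the evidence = 0.6698.
P(lubricant degradation | evidence) = 0.6318 / 0.6698 ≈ 0.943.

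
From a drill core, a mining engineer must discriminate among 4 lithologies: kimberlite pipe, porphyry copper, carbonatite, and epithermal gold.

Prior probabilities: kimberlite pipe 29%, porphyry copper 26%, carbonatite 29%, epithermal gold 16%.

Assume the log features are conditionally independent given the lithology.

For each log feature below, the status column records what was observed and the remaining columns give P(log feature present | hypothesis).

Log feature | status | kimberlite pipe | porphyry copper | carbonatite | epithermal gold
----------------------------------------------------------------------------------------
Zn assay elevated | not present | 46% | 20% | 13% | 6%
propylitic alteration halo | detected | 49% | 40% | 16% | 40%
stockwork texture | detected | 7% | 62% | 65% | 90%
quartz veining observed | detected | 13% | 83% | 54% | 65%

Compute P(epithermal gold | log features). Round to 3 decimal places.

Multiply each prior by the joint likelihood of the log feature pattern (using 1 − P(present | H) for each absent log feature):
  kimberlite pipe: 0.29 × (1 − 0.46) × 0.49 × 0.07 × 0.13 = 0.00069828
  porphyry copper: 0.26 × (1 − 0.20) × 0.40 × 0.62 × 0.83 = 0.042815
  carbonatite: 0.29 × (1 − 0.13) × 0.16 × 0.65 × 0.54 = 0.014169
  epithermal gold: 0.16 × (1 − 0.06) × 0.40 × 0.90 × 0.65 = 0.035194
The unnormalized weights sum to 0.092876.
P(epithermal gold | evidence) = 0.035194 / 0.092876 ≈ 0.379.

0.379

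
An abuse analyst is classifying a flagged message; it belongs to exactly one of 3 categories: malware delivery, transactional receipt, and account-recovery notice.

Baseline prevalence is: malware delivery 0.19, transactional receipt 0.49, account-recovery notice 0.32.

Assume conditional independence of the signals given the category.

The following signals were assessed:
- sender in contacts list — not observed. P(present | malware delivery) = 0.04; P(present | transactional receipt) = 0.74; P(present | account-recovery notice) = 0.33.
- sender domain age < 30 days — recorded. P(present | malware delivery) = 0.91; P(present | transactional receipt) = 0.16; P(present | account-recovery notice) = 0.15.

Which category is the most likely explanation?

malware delivery

For each hypothesis, the unnormalized posterior weight is prior × product of the signal likelihoods (using 1 − P(present | H) for each absent signal):
  malware delivery: 0.19 × (1 − 0.04) × 0.91 = 0.16598
  transactional receipt: 0.49 × (1 − 0.74) × 0.16 = 0.020384
  account-recovery notice: 0.32 × (1 − 0.33) × 0.15 = 0.03216
The unnormalized weights sum to 0.21853.
P(malware delivery | evidence) ≈ 0.16598 / 0.21853 ≈ 0.760
P(transactional receipt | evidence) ≈ 0.020384 / 0.21853 ≈ 0.093
P(account-recovery notice | evidence) ≈ 0.03216 / 0.21853 ≈ 0.147
The largest is 0.760, so malware delivery is most probable.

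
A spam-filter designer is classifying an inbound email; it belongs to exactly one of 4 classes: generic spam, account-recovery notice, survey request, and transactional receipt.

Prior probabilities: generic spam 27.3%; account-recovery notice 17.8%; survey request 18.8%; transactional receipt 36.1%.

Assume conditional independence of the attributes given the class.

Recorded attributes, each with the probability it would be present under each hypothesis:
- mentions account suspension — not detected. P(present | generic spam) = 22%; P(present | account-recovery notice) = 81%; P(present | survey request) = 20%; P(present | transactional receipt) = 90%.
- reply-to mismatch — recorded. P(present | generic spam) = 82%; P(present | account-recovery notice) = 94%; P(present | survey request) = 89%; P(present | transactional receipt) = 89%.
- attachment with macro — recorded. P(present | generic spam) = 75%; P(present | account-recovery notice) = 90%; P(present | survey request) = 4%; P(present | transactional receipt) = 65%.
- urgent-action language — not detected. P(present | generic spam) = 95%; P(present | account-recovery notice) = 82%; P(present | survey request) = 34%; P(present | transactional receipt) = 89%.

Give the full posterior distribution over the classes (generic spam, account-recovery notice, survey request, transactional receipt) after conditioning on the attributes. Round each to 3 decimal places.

0.374, 0.294, 0.202, 0.131

Multiply each prior by the joint likelihood of the attribute pattern (using 1 − P(present | H) for each absent attribute):
  generic spam: 0.273 × (1 − 0.22) × 0.82 × 0.75 × (1 − 0.95) = 0.0065479
  account-recovery notice: 0.178 × (1 − 0.81) × 0.94 × 0.90 × (1 − 0.82) = 0.0051501
  survey request: 0.188 × (1 − 0.20) × 0.89 × 0.04 × (1 − 0.34) = 0.0035338
  transactional receipt: 0.361 × (1 − 0.90) × 0.89 × 0.65 × (1 − 0.89) = 0.0022972
Marginal likelihood of the evidence = 0.017529.
P(generic spam | evidence) = 0.0065479 / 0.017529 ≈ 0.374
P(account-recovery notice | evidence) = 0.0051501 / 0.017529 ≈ 0.294
P(survey request | evidence) = 0.0035338 / 0.017529 ≈ 0.202
P(transactional receipt | evidence) = 0.0022972 / 0.017529 ≈ 0.131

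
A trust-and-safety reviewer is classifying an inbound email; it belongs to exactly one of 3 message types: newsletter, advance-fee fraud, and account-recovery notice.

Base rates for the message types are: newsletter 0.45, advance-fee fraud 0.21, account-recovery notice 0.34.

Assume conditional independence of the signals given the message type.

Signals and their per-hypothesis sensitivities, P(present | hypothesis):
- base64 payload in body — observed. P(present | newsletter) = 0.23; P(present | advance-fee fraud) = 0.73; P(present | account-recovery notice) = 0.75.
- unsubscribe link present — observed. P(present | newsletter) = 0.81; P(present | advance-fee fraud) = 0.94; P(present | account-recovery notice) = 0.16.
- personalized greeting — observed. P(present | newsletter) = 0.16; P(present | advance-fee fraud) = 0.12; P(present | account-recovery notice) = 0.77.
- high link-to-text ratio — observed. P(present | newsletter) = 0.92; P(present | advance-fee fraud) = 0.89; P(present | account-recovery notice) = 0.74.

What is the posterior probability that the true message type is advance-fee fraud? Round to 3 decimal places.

Multiply each prior by the joint likelihood of the signal pattern:
  newsletter: 0.45 × 0.23 × 0.81 × 0.16 × 0.92 = 0.012341
  advance-fee fraud: 0.21 × 0.73 × 0.94 × 0.12 × 0.89 = 0.01539
  account-recovery notice: 0.34 × 0.75 × 0.16 × 0.77 × 0.74 = 0.023248
The unnormalized weights sum to 0.050978.
P(advance-fee fraud | evidence) = 0.01539 / 0.050978 ≈ 0.302.

0.302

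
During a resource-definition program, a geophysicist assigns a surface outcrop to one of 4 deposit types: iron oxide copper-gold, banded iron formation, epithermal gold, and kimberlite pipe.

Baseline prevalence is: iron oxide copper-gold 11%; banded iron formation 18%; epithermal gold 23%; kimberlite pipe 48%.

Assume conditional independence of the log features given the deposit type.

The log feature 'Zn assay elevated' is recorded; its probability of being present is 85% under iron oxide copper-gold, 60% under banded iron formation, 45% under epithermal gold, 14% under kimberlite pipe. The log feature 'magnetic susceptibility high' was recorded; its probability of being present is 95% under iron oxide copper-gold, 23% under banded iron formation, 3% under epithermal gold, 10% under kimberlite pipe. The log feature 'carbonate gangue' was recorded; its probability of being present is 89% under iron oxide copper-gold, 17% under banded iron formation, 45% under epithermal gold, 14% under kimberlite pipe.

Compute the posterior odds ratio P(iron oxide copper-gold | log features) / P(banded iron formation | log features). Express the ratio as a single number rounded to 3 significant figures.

18.7

Unnormalized posterior weight (prior times the log feature likelihoods) for each of the two hypotheses:
  iron oxide copper-gold: 0.11 × 0.85 × 0.95 × 0.89 = 0.079054
  banded iron formation: 0.18 × 0.60 × 0.23 × 0.17 = 0.0042228
Odds(iron oxide copper-gold : banded iron formation) = 0.079054 / 0.0042228 ≈ 18.7.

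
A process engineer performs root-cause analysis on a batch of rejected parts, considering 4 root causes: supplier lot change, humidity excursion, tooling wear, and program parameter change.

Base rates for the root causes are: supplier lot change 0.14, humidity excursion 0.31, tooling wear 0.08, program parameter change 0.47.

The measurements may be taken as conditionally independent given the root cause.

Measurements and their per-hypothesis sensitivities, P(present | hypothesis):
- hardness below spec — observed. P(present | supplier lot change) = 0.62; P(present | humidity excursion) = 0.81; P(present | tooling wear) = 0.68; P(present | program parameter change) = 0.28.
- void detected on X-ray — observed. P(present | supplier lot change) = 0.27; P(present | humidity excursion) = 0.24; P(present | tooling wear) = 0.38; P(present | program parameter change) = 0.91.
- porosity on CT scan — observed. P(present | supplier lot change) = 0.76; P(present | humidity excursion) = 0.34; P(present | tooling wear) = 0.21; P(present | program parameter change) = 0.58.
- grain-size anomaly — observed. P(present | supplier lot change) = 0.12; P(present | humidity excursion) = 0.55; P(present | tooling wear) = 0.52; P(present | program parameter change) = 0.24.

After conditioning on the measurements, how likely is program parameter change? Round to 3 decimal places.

0.516

By Bayes' rule with conditional independence, the unnormalized weight for each hypothesis is prior × ∏ likelihoods:
  supplier lot change: 0.14 × 0.62 × 0.27 × 0.76 × 0.12 = 0.0021374
  humidity excursion: 0.31 × 0.81 × 0.24 × 0.34 × 0.55 = 0.011269
  tooling wear: 0.08 × 0.68 × 0.38 × 0.21 × 0.52 = 0.0022574
  program parameter change: 0.47 × 0.28 × 0.91 × 0.58 × 0.24 = 0.01667
Marginal likelihood of the evidence = 0.032334.
P(program parameter change | evidence) = 0.01667 / 0.032334 ≈ 0.516.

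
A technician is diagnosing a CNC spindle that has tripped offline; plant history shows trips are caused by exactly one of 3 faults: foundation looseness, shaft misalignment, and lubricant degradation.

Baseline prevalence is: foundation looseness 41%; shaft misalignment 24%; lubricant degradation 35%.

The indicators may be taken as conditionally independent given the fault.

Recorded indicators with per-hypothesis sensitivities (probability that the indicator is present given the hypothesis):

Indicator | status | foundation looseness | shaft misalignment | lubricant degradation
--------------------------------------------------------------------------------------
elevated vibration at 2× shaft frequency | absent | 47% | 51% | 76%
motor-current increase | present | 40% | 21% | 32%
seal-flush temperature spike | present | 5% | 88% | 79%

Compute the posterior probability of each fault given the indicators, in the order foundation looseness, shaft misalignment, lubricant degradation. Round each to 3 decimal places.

0.092, 0.459, 0.449

By Bayes' rule with conditional independence, the unnormalized weight for each hypothesis is prior × ∏ likelihoods (using 1 − P(present | H) for each absent indicator):
  foundation looseness: 0.41 × (1 − 0.47) × 0.40 × 0.05 = 0.004346
  shaft misalignment: 0.24 × (1 − 0.51) × 0.21 × 0.88 = 0.021732
  lubricant degradation: 0.35 × (1 − 0.76) × 0.32 × 0.79 = 0.021235
Marginal likelihood of the evidence = 0.047314.
P(foundation looseness | evidence) = 0.004346 / 0.047314 ≈ 0.092
P(shaft misalignment | evidence) = 0.021732 / 0.047314 ≈ 0.459
P(lubricant degradation | evidence) = 0.021235 / 0.047314 ≈ 0.449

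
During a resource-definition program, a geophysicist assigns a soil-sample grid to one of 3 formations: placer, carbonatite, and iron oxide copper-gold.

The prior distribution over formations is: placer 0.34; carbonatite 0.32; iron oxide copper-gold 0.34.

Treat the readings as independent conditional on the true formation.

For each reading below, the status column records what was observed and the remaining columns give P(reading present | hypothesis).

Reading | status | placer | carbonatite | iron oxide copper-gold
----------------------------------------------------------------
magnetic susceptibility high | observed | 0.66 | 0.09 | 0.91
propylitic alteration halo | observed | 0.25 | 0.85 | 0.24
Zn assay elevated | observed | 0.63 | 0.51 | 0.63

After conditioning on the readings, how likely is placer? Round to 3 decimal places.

Multiply each prior by the joint likelihood of the reading pattern:
  placer: 0.34 × 0.66 × 0.25 × 0.63 = 0.035343
  carbonatite: 0.32 × 0.09 × 0.85 × 0.51 = 0.012485
  iron oxide copper-gold: 0.34 × 0.91 × 0.24 × 0.63 = 0.046781
Normalizing constant Z = 0.035343 + 0.012485 + 0.046781 = 0.094609.
P(placer | evidence) = 0.035343 / 0.094609 ≈ 0.374.

0.374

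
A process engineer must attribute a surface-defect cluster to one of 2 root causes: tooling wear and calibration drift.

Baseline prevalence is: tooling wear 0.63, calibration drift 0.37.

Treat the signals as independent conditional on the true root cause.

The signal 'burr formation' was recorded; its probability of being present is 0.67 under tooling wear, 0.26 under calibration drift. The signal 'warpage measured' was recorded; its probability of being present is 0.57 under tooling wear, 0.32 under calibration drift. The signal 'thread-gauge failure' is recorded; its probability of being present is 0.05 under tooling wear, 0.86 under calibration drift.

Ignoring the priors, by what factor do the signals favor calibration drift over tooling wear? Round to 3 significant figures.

3.75

Take the product of per-signal likelihoods under each hypothesis, then divide.
  calibration drift: 0.26 × 0.32 × 0.86 = 0.071552
  tooling wear: 0.67 × 0.57 × 0.05 = 0.019095
Bayes factor = 0.071552 / 0.019095 ≈ 3.75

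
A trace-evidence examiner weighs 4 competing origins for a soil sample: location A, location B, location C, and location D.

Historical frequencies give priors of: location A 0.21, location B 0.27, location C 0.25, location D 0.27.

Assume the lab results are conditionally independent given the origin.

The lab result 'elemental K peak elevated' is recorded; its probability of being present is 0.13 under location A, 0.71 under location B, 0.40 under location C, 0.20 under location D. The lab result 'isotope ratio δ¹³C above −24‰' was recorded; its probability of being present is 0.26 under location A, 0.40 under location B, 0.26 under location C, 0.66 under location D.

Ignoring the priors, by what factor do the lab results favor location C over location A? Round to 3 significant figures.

3.08

The Bayes factor is the ratio of the joint likelihoods of the lab result pattern under the two hypotheses.
  location C: 0.40 × 0.26 = 0.104
  location A: 0.13 × 0.26 = 0.0338
Bayes factor = 0.104 / 0.0338 ≈ 3.08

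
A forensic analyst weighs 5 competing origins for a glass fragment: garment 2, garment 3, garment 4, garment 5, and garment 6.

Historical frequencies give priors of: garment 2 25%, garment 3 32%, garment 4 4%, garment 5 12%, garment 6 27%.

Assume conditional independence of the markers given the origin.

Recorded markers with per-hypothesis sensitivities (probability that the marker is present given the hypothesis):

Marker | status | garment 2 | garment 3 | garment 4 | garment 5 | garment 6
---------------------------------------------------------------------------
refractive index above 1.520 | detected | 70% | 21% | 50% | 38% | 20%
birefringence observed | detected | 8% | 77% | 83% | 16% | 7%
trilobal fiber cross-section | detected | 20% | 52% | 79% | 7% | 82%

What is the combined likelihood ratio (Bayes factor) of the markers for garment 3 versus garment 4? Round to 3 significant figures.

Take the product of per-marker likelihoods under each hypothesis, then divide.
  garment 3: 0.21 × 0.77 × 0.52 = 0.084084
  garment 4: 0.50 × 0.83 × 0.79 = 0.32785
Bayes factor = 0.084084 / 0.32785 ≈ 0.256

0.256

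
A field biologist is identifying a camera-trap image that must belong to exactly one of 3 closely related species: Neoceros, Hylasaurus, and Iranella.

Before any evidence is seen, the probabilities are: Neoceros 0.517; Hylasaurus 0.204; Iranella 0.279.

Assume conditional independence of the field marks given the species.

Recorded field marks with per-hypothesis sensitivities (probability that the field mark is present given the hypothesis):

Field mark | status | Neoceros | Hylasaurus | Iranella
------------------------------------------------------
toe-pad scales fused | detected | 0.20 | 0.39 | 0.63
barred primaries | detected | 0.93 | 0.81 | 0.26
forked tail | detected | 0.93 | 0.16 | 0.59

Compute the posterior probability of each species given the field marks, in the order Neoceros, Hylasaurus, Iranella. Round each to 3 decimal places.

Multiply each prior by the joint likelihood of the field mark pattern:
  Neoceros: 0.517 × 0.20 × 0.93 × 0.93 = 0.089431
  Hylasaurus: 0.204 × 0.39 × 0.81 × 0.16 = 0.010311
  Iranella: 0.279 × 0.63 × 0.26 × 0.59 = 0.026963
Marginal likelihood of the evidence = 0.1267.
P(Neoceros | evidence) = 0.089431 / 0.1267 ≈ 0.706
P(Hylasaurus | evidence) = 0.010311 / 0.1267 ≈ 0.081
P(Iranella | evidence) = 0.026963 / 0.1267 ≈ 0.213

0.706, 0.081, 0.213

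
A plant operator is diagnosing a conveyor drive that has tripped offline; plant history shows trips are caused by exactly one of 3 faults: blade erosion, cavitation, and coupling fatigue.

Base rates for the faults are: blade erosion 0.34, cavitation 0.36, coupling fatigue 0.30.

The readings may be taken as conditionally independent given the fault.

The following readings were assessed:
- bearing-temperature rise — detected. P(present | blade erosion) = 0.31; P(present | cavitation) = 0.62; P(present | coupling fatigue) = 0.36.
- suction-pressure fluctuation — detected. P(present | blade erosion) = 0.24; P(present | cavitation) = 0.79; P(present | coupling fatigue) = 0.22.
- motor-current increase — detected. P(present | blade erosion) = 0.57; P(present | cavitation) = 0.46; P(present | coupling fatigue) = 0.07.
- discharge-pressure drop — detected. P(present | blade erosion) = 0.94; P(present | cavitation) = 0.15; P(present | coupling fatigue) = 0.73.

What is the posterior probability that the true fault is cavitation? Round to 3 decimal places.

0.452

By Bayes' rule with conditional independence, the unnormalized weight for each hypothesis is prior × ∏ likelihoods:
  blade erosion: 0.34 × 0.31 × 0.24 × 0.57 × 0.94 = 0.013554
  cavitation: 0.36 × 0.62 × 0.79 × 0.46 × 0.15 = 0.012167
  coupling fatigue: 0.30 × 0.36 × 0.22 × 0.07 × 0.73 = 0.0012141
Marginal likelihood of the evidence = 0.026934.
P(cavitation | evidence) = 0.012167 / 0.026934 ≈ 0.452.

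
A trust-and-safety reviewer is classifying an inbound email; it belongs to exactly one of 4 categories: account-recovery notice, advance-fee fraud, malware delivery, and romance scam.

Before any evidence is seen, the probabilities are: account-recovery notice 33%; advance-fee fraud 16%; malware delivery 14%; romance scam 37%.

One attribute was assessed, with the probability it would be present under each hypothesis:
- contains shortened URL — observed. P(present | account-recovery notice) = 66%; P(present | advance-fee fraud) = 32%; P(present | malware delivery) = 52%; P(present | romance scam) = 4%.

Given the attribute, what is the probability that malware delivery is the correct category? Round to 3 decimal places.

0.204

For each hypothesis, the unnormalized posterior weight is prior × likelihood:
  account-recovery notice: 0.33 × 0.66 = 0.2178
  advance-fee fraud: 0.16 × 0.32 = 0.0512
  malware delivery: 0.14 × 0.52 = 0.0728
  romance scam: 0.37 × 0.04 = 0.0148
Normalizing constant Z = 0.2178 + 0.0512 + 0.0728 + 0.0148 = 0.3566.
P(malware delivery | evidence) = 0.0728 / 0.3566 ≈ 0.204.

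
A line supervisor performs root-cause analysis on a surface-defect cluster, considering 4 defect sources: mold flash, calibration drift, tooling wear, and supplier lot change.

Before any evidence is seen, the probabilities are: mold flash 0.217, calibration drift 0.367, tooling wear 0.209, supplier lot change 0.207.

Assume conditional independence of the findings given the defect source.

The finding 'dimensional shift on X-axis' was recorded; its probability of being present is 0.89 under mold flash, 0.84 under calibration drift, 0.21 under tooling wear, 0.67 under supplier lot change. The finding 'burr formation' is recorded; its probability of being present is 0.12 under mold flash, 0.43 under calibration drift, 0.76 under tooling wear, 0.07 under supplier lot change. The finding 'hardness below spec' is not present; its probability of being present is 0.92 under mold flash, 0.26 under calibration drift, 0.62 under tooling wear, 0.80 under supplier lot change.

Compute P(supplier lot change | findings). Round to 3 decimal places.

For each hypothesis, the unnormalized posterior weight is prior × product of the finding likelihoods (using 1 − P(present | H) for each absent finding):
  mold flash: 0.217 × 0.89 × 0.12 × (1 − 0.92) = 0.001854
  calibration drift: 0.367 × 0.84 × 0.43 × (1 − 0.26) = 0.098095
  tooling wear: 0.209 × 0.21 × 0.76 × (1 − 0.62) = 0.012675
  supplier lot change: 0.207 × 0.67 × 0.07 × (1 − 0.80) = 0.0019417
Normalizing constant Z = 0.001854 + 0.098095 + 0.012675 + 0.0019417 = 0.11457.
P(supplier lot change | evidence) = 0.0019417 / 0.11457 ≈ 0.017.

0.017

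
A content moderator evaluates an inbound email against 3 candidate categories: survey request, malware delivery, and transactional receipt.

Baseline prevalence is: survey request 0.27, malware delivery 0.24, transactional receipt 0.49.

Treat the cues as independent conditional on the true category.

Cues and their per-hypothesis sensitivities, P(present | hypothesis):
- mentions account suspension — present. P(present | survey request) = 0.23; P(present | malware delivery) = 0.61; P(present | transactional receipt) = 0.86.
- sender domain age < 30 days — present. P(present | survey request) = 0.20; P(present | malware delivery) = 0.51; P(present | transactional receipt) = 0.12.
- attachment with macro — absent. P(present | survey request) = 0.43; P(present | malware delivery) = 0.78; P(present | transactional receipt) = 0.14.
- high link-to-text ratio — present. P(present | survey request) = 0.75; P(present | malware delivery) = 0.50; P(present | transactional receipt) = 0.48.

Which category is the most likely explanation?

By Bayes' rule with conditional independence, the unnormalized weight for each hypothesis is prior × ∏ likelihoods (using 1 − P(present | H) for each absent cue):
  survey request: 0.27 × 0.23 × 0.20 × (1 − 0.43) × 0.75 = 0.0053096
  malware delivery: 0.24 × 0.61 × 0.51 × (1 − 0.78) × 0.50 = 0.008213
  transactional receipt: 0.49 × 0.86 × 0.12 × (1 − 0.14) × 0.48 = 0.020874
Normalizing constant Z = 0.0053096 + 0.008213 + 0.020874 = 0.034397.
P(survey request | evidence) ≈ 0.0053096 / 0.034397 ≈ 0.154
P(malware delivery | evidence) ≈ 0.008213 / 0.034397 ≈ 0.239
P(transactional receipt | evidence) ≈ 0.020874 / 0.034397 ≈ 0.607
The largest is 0.607, so transactional receipt is most probable.

transactional receipt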